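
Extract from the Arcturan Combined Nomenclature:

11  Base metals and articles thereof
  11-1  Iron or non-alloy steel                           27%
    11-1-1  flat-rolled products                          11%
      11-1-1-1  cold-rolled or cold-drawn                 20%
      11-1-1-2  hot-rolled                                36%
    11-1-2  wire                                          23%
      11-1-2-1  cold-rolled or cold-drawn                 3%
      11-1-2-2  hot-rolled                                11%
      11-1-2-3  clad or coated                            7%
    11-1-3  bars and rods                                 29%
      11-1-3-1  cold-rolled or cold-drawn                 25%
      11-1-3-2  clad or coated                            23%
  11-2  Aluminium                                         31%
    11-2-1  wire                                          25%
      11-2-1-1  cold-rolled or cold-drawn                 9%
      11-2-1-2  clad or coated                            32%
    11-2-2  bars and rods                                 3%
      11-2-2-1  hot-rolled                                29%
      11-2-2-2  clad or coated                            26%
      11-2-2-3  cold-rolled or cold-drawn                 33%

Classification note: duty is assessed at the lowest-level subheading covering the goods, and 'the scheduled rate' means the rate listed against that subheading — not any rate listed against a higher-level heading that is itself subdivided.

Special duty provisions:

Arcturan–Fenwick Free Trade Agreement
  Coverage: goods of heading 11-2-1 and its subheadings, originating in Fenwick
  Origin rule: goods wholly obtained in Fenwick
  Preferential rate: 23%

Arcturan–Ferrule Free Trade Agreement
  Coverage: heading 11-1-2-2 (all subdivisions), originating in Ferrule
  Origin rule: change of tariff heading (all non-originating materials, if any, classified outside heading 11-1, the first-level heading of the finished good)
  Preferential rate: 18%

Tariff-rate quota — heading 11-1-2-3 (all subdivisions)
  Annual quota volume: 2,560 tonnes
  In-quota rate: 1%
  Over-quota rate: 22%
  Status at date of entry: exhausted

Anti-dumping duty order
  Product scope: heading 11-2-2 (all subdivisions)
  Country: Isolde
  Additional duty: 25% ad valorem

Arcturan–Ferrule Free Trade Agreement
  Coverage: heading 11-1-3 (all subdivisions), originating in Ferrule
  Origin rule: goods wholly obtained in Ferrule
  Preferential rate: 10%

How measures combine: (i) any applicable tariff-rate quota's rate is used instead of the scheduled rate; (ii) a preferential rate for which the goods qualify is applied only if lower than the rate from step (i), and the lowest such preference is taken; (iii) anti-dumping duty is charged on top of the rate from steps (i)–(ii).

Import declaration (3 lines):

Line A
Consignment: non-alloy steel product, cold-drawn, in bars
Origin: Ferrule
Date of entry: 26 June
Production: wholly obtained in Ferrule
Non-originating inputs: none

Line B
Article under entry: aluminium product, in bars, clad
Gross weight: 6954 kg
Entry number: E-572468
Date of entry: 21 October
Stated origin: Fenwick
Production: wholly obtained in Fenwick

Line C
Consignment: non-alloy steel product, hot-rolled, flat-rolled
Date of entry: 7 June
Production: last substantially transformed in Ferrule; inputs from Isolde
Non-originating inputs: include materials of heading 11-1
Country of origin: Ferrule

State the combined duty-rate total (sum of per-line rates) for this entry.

Line A: non-alloy steel → 11-1; in bars → 11-1-3; cold-drawn → 11-1-3-1. Scheduled 25%. Ferrule agreement on 11-1-2-2: 11-1-3-1 not covered; Ferrule agreement on 11-1-3: wholly obtained → 10% available; preferential 10%. → 10%.
Line B: aluminium → 11-2; in bars → 11-2-2; clad → 11-2-2-2. Scheduled 26%. Fenwick agreement on 11-2-1: 11-2-2-2 not covered. → 26%.
Line C: non-alloy steel → 11-1; flat-rolled → 11-1-1; hot-rolled → 11-1-1-2. Scheduled 36%. Ferrule agreement on 11-1-2-2: 11-1-1-2 not covered; Ferrule agreement on 11-1-3: 11-1-1-2 not covered. → 36%.
Sum: 10% + 26% + 36% = 72%.

72%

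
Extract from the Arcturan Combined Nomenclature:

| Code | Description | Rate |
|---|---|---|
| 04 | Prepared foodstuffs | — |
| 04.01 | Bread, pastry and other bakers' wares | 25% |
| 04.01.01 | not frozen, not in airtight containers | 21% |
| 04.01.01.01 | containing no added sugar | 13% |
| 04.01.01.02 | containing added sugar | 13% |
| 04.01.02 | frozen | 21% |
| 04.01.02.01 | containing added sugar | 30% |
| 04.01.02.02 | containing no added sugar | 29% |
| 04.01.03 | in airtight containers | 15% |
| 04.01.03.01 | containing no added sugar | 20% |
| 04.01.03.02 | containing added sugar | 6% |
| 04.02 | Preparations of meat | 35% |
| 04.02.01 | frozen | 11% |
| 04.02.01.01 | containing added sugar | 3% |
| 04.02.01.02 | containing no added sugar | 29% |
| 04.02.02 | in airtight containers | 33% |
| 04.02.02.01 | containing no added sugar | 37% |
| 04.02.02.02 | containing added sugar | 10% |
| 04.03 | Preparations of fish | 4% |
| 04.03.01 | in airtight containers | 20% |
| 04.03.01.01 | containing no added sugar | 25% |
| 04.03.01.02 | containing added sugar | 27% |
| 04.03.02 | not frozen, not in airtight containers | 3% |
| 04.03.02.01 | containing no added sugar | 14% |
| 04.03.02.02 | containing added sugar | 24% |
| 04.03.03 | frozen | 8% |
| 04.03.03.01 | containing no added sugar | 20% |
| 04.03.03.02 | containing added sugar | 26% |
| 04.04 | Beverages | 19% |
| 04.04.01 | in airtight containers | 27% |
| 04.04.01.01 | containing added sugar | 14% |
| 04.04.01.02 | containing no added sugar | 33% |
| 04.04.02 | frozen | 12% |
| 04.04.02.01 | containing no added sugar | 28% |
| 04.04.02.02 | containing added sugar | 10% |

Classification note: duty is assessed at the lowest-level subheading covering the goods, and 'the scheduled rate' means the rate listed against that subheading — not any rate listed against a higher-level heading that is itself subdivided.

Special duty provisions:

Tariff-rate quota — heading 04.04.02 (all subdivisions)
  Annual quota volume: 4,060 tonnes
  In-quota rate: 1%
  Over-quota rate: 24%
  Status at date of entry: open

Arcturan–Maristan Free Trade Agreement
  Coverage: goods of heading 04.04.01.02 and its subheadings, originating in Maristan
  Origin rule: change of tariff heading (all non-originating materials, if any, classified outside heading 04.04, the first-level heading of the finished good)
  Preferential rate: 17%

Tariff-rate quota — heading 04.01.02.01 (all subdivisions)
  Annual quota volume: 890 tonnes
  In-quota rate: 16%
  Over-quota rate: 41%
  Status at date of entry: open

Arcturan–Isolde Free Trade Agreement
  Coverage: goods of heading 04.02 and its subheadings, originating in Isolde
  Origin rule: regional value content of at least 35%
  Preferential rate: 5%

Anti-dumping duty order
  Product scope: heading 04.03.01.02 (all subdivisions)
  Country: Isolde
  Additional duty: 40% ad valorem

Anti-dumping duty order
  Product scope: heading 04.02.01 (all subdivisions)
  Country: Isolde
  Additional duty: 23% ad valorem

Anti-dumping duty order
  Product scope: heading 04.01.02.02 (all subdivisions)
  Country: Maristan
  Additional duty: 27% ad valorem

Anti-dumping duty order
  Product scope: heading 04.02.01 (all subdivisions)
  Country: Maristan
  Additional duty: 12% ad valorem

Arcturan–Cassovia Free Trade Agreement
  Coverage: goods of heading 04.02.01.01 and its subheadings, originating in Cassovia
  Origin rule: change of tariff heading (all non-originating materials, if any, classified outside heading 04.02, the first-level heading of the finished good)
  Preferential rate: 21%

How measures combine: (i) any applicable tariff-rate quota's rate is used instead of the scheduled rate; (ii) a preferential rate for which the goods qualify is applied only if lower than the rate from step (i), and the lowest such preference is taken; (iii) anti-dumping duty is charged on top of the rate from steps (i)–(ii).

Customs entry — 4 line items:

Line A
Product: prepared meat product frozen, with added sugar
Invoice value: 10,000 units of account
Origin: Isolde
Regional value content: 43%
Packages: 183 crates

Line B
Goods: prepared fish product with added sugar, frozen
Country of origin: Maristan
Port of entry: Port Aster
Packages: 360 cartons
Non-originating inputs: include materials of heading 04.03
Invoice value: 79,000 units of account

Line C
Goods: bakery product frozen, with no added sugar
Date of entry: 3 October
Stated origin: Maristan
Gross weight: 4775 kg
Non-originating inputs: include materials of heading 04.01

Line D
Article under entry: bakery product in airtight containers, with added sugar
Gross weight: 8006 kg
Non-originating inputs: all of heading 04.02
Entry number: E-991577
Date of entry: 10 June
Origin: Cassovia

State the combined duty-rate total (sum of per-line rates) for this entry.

114%

Line A: prepared meat product → 04.02; frozen → 04.02.01; with added sugar → 04.02.01.01. Scheduled 3%. Isolde agreement on 04.02: RVC ≥ 35% → 5% available; preference 5% not lower than 3% → no reduction; anti-dumping (Isolde, 04.02.01): +23%; total 3% + 23% = 26%. → 26%.
Line B: prepared fish product → 04.03; frozen → 04.03.03; with added sugar → 04.03.03.02. Scheduled 26%. Maristan agreement on 04.04.01.02: 04.03.03.02 not covered. → 26%.
Line C: bakery product → 04.01; frozen → 04.01.02; with no added sugar → 04.01.02.02. Scheduled 29%. Maristan agreement on 04.04.01.02: 04.01.02.02 not covered; anti-dumping (Maristan, 04.01.02.02): +27%; total 29% + 27% = 56%. → 56%.
Line D: bakery product → 04.01; in airtight containers → 04.01.03; with added sugar → 04.01.03.02. Scheduled 6%. Cassovia agreement on 04.02.01.01: 04.01.03.02 not covered. → 6%.
Sum: 26% + 26% + 56% + 6% = 114%.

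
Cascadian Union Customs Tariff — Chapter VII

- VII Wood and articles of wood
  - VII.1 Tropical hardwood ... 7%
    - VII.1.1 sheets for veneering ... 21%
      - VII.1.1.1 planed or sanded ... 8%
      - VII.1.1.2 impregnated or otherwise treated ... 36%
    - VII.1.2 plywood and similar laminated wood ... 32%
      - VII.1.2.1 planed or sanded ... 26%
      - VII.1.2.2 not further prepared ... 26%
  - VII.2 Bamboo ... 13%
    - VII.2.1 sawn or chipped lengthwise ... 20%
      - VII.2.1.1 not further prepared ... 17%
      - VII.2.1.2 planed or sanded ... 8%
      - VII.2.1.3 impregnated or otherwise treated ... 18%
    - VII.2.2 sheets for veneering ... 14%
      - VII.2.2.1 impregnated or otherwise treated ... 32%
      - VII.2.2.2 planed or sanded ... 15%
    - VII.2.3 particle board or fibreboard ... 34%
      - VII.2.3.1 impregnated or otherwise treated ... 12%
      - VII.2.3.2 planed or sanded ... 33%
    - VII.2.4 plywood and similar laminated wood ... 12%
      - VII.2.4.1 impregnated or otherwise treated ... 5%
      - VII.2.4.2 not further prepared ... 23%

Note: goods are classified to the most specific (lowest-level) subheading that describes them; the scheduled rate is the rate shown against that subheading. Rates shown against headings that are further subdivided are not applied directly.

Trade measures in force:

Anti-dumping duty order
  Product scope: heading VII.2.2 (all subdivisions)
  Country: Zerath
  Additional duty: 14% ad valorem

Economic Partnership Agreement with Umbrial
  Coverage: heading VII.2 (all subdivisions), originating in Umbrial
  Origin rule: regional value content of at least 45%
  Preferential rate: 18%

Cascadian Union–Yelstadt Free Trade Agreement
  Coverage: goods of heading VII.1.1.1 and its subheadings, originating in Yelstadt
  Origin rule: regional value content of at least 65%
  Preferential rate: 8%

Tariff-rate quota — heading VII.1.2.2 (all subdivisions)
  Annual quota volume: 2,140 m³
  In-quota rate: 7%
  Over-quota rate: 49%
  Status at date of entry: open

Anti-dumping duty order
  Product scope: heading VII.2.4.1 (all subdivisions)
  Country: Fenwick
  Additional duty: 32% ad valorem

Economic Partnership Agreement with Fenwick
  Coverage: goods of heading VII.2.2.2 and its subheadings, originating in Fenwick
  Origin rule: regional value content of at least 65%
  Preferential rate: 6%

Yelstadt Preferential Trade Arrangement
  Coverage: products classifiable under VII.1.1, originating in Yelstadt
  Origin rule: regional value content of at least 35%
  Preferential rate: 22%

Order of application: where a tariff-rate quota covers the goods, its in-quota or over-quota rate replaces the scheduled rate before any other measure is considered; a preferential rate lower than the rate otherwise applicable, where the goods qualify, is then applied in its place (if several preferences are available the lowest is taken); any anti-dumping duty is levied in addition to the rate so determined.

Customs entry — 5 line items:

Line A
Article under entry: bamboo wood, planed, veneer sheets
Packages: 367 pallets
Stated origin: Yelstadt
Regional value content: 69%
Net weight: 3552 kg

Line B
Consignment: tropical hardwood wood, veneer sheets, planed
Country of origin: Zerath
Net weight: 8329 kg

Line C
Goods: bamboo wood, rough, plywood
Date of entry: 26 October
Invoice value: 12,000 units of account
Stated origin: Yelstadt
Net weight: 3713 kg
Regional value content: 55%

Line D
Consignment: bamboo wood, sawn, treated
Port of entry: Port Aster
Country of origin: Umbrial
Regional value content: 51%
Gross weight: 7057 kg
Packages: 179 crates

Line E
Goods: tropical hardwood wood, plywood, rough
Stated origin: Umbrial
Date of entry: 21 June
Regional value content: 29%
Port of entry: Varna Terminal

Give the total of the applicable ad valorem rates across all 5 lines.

Line A: bamboo → VII.2; veneer sheets → VII.2.2; planed → VII.2.2.2. Scheduled 15%. Yelstadt agreement on VII.1.1.1: VII.2.2.2 not covered; Yelstadt agreement on VII.1.1: VII.2.2.2 not covered. → 15%.
Line B: tropical hardwood → VII.1; veneer sheets → VII.1.1; planed → VII.1.1.1. Scheduled 8%. No special measure applies. → 8%.
Line C: bamboo → VII.2; plywood → VII.2.4; rough → VII.2.4.2. Scheduled 23%. Yelstadt agreement on VII.1.1.1: VII.2.4.2 not covered; Yelstadt agreement on VII.1.1: VII.2.4.2 not covered. → 23%.
Line D: bamboo → VII.2; sawn → VII.2.1; treated → VII.2.1.3. Scheduled 18%. Umbrial agreement on VII.2: RVC ≥ 45% → 18% available; preference 18% not lower than 18% → no reduction. → 18%.
Line E: tropical hardwood → VII.1; plywood → VII.1.2; rough → VII.1.2.2. Scheduled 26%. quota on VII.1.2.2 open → in-quota 7%; Umbrial agreement on VII.2: VII.1.2.2 not covered. → 7%.
Sum: 15% + 8% + 23% + 18% + 7% = 71%.

71%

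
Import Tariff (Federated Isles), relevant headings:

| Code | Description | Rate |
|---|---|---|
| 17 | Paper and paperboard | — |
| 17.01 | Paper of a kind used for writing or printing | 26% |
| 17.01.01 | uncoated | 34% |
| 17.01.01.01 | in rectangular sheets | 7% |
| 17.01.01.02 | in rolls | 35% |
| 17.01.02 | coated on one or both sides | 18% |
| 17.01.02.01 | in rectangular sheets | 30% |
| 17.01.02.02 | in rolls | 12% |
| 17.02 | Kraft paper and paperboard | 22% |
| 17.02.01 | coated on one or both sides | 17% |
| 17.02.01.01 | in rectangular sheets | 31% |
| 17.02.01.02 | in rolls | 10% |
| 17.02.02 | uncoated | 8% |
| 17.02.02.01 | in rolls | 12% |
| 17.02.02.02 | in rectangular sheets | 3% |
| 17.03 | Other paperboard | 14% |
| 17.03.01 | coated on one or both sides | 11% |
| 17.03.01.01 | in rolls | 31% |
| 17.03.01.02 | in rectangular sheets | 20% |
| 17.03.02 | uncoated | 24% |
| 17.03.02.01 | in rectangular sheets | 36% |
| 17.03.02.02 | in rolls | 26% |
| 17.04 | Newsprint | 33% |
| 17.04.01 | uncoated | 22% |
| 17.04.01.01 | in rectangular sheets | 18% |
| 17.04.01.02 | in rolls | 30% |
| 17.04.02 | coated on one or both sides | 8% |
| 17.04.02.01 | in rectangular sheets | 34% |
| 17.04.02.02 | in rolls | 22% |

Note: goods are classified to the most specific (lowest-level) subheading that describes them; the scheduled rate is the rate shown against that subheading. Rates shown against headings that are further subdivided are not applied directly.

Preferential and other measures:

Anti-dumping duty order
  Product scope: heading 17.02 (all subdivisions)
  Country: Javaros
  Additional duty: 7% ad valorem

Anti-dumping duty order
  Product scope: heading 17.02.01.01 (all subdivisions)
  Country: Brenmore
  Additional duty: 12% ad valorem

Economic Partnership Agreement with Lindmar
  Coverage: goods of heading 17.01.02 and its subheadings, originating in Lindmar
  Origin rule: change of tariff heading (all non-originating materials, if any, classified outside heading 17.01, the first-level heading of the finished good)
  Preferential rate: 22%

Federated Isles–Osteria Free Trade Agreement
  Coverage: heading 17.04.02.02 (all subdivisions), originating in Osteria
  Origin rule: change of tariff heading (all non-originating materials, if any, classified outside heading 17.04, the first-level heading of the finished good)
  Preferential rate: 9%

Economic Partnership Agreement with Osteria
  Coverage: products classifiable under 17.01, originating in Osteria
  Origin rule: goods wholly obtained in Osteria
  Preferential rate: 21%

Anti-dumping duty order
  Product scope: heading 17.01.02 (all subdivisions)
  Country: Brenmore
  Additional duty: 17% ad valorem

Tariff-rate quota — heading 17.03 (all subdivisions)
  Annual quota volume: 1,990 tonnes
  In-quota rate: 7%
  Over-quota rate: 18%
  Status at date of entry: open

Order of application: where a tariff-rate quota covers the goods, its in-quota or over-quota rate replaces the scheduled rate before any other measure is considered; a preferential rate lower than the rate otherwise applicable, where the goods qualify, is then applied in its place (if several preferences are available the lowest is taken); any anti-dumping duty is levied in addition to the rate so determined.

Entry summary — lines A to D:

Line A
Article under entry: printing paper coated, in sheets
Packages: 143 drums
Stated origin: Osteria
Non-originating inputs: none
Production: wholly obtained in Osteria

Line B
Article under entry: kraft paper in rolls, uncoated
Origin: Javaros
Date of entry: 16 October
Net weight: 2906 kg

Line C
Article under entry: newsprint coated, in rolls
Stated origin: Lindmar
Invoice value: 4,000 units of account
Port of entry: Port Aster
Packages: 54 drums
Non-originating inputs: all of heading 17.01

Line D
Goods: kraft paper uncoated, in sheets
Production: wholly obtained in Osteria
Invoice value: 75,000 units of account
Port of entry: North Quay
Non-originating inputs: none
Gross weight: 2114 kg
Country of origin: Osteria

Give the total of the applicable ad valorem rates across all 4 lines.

65%

Line A: printing paper → 17.01; coated → 17.01.02; in sheets → 17.01.02.01. Scheduled 30%. Osteria agreement on 17.04.02.02: 17.01.02.01 not covered; Osteria agreement on 17.01: wholly obtained → 21% available; preferential 21%. → 21%.
Line B: kraft paper → 17.02; uncoated → 17.02.02; in rolls → 17.02.02.01. Scheduled 12%. anti-dumping (Javaros, 17.02): +7%; total 12% + 7% = 19%. → 19%.
Line C: newsprint → 17.04; coated → 17.04.02; in rolls → 17.04.02.02. Scheduled 22%. Lindmar agreement on 17.01.02: 17.04.02.02 not covered. → 22%.
Line D: kraft paper → 17.02; uncoated → 17.02.02; in sheets → 17.02.02.02. Scheduled 3%. Osteria agreement on 17.04.02.02: 17.02.02.02 not covered; Osteria agreement on 17.01: 17.02.02.02 not covered. → 3%.
Sum: 21% + 19% + 22% + 3% = 65%.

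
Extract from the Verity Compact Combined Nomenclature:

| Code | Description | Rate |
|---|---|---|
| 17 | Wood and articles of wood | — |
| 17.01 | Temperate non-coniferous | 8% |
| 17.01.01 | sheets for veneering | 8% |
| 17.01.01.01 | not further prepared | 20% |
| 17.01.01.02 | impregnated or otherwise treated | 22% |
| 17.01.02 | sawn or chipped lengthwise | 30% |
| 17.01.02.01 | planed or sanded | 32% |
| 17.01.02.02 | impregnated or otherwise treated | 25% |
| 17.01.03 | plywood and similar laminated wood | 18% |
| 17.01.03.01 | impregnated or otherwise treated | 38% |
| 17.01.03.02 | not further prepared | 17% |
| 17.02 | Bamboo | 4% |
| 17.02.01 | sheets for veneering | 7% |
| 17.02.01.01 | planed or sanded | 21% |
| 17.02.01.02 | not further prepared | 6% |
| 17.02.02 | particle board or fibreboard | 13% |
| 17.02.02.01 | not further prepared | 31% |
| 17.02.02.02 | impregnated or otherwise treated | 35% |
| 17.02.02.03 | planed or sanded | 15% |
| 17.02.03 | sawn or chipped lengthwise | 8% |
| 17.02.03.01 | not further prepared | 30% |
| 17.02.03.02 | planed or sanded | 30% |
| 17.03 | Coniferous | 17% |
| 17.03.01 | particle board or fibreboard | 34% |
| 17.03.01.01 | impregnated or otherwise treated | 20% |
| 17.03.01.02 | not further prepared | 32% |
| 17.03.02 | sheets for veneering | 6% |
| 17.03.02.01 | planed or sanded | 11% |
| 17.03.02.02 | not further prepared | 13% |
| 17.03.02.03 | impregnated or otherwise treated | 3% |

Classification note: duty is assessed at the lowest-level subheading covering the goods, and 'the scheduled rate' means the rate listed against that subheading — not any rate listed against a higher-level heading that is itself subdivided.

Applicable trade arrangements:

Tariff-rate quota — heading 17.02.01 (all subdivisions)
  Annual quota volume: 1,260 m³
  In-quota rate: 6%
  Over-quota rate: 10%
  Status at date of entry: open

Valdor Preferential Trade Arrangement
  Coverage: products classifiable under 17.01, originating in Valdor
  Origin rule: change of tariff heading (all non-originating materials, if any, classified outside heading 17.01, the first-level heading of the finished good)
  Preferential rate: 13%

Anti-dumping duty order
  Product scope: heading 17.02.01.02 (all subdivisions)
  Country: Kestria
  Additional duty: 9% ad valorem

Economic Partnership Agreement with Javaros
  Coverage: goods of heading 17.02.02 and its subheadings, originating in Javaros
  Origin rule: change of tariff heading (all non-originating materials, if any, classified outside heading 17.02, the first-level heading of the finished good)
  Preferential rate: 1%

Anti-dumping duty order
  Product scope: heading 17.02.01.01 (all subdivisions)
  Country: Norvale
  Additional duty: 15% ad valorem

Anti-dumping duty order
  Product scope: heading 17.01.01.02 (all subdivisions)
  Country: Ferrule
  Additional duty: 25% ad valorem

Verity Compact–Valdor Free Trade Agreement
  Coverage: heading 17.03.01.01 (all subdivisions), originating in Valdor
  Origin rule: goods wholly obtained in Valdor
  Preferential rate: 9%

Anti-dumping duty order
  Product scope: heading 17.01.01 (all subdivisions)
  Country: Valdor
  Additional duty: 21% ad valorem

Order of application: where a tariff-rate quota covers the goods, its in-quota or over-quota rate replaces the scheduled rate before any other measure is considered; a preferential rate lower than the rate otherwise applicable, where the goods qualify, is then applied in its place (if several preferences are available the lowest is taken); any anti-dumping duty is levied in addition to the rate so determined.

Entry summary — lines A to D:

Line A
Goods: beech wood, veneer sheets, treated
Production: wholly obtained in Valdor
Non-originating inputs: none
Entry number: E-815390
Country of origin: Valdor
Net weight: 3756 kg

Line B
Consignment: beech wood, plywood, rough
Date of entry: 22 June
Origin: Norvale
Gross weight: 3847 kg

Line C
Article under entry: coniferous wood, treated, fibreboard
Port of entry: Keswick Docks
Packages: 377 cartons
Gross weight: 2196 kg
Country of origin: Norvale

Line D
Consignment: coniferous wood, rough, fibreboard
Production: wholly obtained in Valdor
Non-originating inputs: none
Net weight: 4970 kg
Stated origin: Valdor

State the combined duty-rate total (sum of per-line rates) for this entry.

103%

Line A: beech → 17.01; veneer sheets → 17.01.01; treated → 17.01.01.02. Scheduled 22%. Valdor agreement on 17.01: CTH met → 13% available; Valdor agreement on 17.03.01.01: 17.01.01.02 not covered; preferential 13%; anti-dumping (Valdor, 17.01.01): +21%; total 13% + 21% = 34%. → 34%.
Line B: beech → 17.01; plywood → 17.01.03; rough → 17.01.03.02. Scheduled 17%. No special measure applies. → 17%.
Line C: coniferous → 17.03; fibreboard → 17.03.01; treated → 17.03.01.01. Scheduled 20%. No special measure applies. → 20%.
Line D: coniferous → 17.03; fibreboard → 17.03.01; rough → 17.03.01.02. Scheduled 32%. Valdor agreement on 17.01: 17.03.01.02 not covered; Valdor agreement on 17.03.01.01: 17.03.01.02 not covered. → 32%.
Sum: 34% + 17% + 20% + 32% = 103%.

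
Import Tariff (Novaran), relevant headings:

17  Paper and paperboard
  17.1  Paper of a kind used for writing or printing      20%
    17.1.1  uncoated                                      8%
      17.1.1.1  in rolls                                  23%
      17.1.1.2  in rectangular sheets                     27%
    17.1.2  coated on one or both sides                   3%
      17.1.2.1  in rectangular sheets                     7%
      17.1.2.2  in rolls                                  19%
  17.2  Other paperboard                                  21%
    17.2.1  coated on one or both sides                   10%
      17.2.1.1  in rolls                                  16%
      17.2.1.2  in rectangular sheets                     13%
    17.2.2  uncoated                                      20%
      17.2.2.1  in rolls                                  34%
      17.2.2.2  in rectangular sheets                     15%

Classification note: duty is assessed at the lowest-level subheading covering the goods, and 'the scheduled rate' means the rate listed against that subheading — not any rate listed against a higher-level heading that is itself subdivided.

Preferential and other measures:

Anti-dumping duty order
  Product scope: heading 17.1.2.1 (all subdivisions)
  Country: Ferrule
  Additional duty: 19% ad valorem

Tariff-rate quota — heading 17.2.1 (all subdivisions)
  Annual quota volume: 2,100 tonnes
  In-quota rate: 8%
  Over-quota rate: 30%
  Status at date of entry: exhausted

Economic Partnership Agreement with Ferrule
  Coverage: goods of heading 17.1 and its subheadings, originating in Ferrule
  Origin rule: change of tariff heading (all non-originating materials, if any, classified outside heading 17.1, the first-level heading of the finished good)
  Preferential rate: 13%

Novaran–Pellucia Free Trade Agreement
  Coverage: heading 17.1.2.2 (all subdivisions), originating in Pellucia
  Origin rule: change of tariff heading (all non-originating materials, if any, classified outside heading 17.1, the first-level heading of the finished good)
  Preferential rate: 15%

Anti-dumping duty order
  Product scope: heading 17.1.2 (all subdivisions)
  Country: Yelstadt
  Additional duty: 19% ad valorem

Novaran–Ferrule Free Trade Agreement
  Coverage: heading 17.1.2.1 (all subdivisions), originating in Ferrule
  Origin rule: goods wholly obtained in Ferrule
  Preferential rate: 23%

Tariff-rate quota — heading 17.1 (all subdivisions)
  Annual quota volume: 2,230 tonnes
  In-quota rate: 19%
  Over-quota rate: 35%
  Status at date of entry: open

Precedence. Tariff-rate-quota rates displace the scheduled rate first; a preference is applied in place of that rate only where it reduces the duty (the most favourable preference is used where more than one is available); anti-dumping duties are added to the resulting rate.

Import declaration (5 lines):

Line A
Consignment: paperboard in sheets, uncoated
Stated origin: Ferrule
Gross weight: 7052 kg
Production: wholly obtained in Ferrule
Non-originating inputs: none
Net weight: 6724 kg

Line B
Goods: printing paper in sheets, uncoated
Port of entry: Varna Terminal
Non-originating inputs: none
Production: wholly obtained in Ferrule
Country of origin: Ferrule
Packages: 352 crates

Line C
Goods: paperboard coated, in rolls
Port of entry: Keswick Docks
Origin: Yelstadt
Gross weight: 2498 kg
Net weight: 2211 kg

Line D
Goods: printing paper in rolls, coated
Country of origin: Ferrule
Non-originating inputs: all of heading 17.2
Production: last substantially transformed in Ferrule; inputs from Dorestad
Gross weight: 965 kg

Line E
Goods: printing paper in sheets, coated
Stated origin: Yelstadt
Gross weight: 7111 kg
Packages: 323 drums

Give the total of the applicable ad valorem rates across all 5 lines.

Line A: paperboard → 17.2; uncoated → 17.2.2; in sheets → 17.2.2.2. Scheduled 15%. Ferrule agreement on 17.1: 17.2.2.2 not covered; Ferrule agreement on 17.1.2.1: 17.2.2.2 not covered. → 15%.
Line B: printing paper → 17.1; uncoated → 17.1.1; in sheets → 17.1.1.2. Scheduled 27%. quota on 17.1 open → in-quota 19%; Ferrule agreement on 17.1: CTH met → 13% available; Ferrule agreement on 17.1.2.1: 17.1.1.2 not covered; preferential 13%. → 13%.
Line C: paperboard → 17.2; coated → 17.2.1; in rolls → 17.2.1.1. Scheduled 16%. quota on 17.2.1 exhausted → over-quota 30%. → 30%.
Line D: printing paper → 17.1; coated → 17.1.2; in rolls → 17.1.2.2. Scheduled 19%. quota on 17.1 open → in-quota 19%; Ferrule agreement on 17.1: CTH met → 13% available; Ferrule agreement on 17.1.2.1: 17.1.2.2 not covered; preferential 13%. → 13%.
Line E: printing paper → 17.1; coated → 17.1.2; in sheets → 17.1.2.1. Scheduled 7%. quota on 17.1 open → in-quota 19%; anti-dumping (Yelstadt, 17.1.2): +19%; total 19% + 19% = 38%. → 38%.
Sum: 15% + 13% + 30% + 13% + 38% = 109%.

109%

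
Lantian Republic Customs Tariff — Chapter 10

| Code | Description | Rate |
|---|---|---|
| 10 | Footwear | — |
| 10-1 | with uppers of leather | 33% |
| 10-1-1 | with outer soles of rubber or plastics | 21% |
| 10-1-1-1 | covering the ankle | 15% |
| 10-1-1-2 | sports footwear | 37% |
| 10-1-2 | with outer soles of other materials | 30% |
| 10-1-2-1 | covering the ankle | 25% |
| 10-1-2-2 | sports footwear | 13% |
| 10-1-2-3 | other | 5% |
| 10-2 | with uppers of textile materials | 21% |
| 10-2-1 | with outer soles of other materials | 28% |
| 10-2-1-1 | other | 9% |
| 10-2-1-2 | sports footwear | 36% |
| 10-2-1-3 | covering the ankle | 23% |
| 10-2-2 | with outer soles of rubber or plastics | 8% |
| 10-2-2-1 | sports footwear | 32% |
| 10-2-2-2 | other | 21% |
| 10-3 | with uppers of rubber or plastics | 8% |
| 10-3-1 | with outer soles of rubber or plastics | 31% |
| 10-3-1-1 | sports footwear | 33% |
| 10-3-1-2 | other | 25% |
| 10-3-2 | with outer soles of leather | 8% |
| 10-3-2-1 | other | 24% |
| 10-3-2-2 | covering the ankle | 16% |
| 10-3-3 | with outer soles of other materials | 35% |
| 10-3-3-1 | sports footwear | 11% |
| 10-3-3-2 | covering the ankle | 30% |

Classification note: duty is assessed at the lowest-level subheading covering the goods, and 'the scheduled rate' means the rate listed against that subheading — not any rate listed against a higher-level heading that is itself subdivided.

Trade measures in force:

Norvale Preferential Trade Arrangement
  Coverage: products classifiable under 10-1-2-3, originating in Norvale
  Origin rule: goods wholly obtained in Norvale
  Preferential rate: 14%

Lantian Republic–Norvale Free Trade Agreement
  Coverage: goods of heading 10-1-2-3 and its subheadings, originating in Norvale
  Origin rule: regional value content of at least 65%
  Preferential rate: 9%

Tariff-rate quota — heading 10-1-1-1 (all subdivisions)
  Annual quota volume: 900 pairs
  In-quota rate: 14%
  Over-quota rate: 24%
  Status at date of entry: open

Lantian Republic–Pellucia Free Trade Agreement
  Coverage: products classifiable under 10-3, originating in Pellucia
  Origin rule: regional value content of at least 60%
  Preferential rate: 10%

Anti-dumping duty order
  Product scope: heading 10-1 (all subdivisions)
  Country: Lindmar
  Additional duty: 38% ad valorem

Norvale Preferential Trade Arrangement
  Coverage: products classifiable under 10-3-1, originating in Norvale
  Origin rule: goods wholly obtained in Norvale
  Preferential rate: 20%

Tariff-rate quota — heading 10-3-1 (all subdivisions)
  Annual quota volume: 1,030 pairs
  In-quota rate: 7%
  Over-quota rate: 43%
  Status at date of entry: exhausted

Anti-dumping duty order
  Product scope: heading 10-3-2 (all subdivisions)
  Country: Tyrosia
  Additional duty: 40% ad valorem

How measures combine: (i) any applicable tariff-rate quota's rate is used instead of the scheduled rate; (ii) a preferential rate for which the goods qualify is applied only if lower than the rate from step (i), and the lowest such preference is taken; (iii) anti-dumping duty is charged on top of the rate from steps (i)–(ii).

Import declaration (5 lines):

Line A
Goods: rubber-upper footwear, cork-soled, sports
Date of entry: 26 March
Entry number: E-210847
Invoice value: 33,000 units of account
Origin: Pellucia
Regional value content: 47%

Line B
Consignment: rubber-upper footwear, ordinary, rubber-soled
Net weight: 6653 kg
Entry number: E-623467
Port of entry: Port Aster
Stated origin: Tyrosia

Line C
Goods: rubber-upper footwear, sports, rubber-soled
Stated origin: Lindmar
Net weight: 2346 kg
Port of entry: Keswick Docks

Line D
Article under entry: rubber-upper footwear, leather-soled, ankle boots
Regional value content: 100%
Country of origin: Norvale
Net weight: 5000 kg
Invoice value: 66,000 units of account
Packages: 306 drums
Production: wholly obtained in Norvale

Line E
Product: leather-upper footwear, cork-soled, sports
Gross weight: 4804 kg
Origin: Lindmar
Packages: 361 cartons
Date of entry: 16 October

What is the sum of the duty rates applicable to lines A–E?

164%

Line A: rubber-upper → 10-3; cork-soled → 10-3-3; sports → 10-3-3-1. Scheduled 11%. Pellucia agreement on 10-3: RVC < 60%. → 11%.
Line B: rubber-upper → 10-3; rubber-soled → 10-3-1; ordinary → 10-3-1-2. Scheduled 25%. quota on 10-3-1 exhausted → over-quota 43%. → 43%.
Line C: rubber-upper → 10-3; rubber-soled → 10-3-1; sports → 10-3-1-1. Scheduled 33%. quota on 10-3-1 exhausted → over-quota 43%. → 43%.
Line D: rubber-upper → 10-3; leather-soled → 10-3-2; ankle boots → 10-3-2-2. Scheduled 16%. Norvale agreement on 10-1-2-3: 10-3-2-2 not covered; Norvale agreement on 10-1-2-3: 10-3-2-2 not covered; Norvale agreement on 10-3-1: 10-3-2-2 not covered. → 16%.
Line E: leather-upper → 10-1; cork-soled → 10-1-2; sports → 10-1-2-2. Scheduled 13%. anti-dumping (Lindmar, 10-1): +38%; total 13% + 38% = 51%. → 51%.
Sum: 11% + 43% + 43% + 16% + 51% = 164%.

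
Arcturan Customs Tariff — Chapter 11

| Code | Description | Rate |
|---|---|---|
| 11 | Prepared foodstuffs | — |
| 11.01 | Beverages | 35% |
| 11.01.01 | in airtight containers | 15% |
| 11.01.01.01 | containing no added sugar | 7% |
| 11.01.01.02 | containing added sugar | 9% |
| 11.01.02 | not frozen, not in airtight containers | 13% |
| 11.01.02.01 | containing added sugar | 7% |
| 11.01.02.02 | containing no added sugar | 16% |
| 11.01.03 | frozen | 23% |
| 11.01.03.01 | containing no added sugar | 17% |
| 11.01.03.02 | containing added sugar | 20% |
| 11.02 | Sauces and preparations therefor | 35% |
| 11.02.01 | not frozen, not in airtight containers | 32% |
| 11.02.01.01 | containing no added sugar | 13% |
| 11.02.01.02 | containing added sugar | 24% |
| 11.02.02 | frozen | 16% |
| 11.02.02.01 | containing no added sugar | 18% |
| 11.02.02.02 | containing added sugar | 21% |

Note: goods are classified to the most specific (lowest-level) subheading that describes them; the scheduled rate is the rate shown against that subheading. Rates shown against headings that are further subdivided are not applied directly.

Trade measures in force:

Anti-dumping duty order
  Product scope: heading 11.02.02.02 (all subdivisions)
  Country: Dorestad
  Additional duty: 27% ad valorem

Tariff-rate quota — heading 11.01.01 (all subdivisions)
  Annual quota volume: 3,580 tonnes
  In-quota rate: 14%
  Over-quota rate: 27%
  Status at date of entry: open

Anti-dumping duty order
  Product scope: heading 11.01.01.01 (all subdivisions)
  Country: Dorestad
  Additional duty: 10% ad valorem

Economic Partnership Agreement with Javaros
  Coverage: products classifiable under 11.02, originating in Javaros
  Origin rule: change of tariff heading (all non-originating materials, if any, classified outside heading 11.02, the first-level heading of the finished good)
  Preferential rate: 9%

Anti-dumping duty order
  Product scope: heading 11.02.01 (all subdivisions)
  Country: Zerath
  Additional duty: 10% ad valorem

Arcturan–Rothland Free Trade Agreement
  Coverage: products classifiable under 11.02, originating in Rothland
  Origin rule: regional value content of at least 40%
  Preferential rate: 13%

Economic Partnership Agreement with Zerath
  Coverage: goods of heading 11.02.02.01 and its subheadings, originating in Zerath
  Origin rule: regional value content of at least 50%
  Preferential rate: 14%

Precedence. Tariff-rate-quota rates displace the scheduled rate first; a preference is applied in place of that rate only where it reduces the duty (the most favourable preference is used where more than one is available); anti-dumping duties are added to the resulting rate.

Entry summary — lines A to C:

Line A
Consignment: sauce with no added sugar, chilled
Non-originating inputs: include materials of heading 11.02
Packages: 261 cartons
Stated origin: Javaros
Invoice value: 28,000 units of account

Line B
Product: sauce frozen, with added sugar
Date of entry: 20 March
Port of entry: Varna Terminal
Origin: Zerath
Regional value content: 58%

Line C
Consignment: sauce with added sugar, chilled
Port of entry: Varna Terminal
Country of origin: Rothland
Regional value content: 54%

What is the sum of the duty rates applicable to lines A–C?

47%

Line A: sauce → 11.02; chilled → 11.02.01; with no added sugar → 11.02.01.01. Scheduled 13%. Javaros agreement on 11.02: CTH not met. → 13%.
Line B: sauce → 11.02; frozen → 11.02.02; with added sugar → 11.02.02.02. Scheduled 21%. Zerath agreement on 11.02.02.01: 11.02.02.02 not covered. → 21%.
Line C: sauce → 11.02; chilled → 11.02.01; with added sugar → 11.02.01.02. Scheduled 24%. Rothland agreement on 11.02: RVC ≥ 40% → 13% available; preferential 13%. → 13%.
Sum: 13% + 21% + 13% = 47%.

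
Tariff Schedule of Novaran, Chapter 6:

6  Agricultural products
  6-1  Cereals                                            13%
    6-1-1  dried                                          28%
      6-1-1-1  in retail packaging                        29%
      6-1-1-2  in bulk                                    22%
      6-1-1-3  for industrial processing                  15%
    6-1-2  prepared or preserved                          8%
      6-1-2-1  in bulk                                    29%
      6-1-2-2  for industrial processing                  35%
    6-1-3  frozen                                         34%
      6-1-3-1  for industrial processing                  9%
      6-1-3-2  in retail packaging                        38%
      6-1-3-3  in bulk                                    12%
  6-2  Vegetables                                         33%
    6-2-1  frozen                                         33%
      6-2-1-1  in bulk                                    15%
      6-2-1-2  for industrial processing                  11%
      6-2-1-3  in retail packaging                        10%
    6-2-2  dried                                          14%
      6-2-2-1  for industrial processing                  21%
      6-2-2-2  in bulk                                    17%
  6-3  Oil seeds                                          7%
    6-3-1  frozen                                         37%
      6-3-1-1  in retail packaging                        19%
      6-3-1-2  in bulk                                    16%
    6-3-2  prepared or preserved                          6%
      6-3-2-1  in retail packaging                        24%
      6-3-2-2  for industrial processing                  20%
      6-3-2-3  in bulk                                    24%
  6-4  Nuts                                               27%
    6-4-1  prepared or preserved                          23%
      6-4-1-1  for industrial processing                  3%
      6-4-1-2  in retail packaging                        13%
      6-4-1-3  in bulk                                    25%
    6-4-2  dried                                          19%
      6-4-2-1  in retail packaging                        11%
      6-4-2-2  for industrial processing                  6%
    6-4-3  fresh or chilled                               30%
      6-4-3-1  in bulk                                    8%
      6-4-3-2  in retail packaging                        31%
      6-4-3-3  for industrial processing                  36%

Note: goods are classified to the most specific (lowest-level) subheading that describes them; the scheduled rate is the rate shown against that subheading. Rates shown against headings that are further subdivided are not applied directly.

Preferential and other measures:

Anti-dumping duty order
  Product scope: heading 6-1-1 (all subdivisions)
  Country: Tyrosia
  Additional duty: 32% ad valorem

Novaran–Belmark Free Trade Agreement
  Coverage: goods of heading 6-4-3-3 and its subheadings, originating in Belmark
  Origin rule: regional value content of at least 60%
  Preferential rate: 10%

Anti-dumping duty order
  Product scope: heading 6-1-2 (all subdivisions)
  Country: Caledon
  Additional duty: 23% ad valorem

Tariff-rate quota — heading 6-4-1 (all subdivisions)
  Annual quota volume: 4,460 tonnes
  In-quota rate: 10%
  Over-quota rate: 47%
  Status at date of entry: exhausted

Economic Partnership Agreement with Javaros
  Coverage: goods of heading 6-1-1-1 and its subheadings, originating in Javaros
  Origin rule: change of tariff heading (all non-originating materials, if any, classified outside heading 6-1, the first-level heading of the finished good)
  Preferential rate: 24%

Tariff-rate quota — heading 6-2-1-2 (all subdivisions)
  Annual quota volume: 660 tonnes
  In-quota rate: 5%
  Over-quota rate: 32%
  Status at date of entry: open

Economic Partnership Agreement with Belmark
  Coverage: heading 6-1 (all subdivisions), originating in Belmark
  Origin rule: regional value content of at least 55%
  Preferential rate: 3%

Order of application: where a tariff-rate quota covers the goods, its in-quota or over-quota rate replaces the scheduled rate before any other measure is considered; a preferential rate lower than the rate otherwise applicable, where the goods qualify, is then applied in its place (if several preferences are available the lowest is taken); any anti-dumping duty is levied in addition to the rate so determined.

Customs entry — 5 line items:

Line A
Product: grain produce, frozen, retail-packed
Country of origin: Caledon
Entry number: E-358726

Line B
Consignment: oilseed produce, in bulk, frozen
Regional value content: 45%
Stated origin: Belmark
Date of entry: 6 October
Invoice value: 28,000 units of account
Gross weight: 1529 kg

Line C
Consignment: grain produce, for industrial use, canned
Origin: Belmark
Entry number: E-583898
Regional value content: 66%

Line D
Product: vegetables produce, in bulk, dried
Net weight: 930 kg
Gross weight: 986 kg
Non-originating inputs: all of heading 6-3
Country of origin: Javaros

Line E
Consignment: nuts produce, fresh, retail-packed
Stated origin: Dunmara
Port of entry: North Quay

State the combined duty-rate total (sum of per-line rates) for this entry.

Line A: grain → 6-1; frozen → 6-1-3; retail-packed → 6-1-3-2. Scheduled 38%. No special measure applies. → 38%.
Line B: oilseed → 6-3; frozen → 6-3-1; in bulk → 6-3-1-2. Scheduled 16%. Belmark agreement on 6-4-3-3: 6-3-1-2 not covered; Belmark agreement on 6-1: 6-3-1-2 not covered. → 16%.
Line C: grain → 6-1; canned → 6-1-2; for industrial use → 6-1-2-2. Scheduled 35%. Belmark agreement on 6-4-3-3: 6-1-2-2 not covered; Belmark agreement on 6-1: RVC ≥ 55% → 3% available; preferential 3%. → 3%.
Line D: vegetables → 6-2; dried → 6-2-2; in bulk → 6-2-2-2. Scheduled 17%. Javaros agreement on 6-1-1-1: 6-2-2-2 not covered. → 17%.
Line E: nuts → 6-4; fresh → 6-4-3; retail-packed → 6-4-3-2. Scheduled 31%. No special measure applies. → 31%.
Sum: 38% + 16% + 3% + 17% + 31% = 105%.

105%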